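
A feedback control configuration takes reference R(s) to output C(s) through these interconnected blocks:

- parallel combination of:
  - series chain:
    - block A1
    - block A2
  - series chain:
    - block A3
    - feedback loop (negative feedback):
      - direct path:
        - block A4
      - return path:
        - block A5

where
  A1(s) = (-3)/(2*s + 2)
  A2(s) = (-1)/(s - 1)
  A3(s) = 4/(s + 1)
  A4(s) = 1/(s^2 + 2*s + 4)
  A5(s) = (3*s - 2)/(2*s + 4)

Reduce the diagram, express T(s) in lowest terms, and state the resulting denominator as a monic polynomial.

Answer: s^5 + 4*s^4 + 17*s^3/2 + 3*s^2 - 19*s/2 - 7

Working:
(1) multiply A1, A2 (series) -> 3/(2*s^2 - 2)
(2) reduce the feedback loop with forward A4 and return A5 -> (2*s + 4)/(2*s^3 + 8*s^2 + 19*s + 14)
(3) series reduction of A3, [A4/(1+A4*A5)] -> (8*s + 16)/(2*s^4 + 10*s^3 + 27*s^2 + 33*s + 14)
(4) combine (A1*A2), (A3*[A4/(1+A4*A5)]) in parallel -> (6*s^3 + 40*s^2 + 73*s + 10)/(4*s^5 + 16*s^4 + 34*s^3 + 12*s^2 - 38*s - 28)
The result of step 4 is T(s) in lowest terms. Its denominator has leading coefficient 4; dividing the denominator through by 4 makes it monic.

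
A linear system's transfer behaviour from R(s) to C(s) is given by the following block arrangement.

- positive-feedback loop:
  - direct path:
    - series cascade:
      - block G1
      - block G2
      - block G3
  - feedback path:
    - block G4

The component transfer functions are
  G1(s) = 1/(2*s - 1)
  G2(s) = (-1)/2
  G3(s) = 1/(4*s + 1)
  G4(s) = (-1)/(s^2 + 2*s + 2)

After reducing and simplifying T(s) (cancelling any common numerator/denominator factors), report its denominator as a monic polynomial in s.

The answer is s^4 + 7*s^3/4 + 11*s^2/8 - 3*s/4 - 5/16.

Reasoning:
1. cascade G1, G2, G3, giving (-1)/(16*s^2 - 4*s - 2)
2. close the feedback loop around (G1*G2*G3), G4, giving (-s^2 - 2*s - 2)/(16*s^4 + 28*s^3 + 22*s^2 - 12*s - 5)
T(s) is the step-2 result (common factors already cancelled). Leading coefficient of the denominator: 16. Divide through by 16 for the monic polynomial.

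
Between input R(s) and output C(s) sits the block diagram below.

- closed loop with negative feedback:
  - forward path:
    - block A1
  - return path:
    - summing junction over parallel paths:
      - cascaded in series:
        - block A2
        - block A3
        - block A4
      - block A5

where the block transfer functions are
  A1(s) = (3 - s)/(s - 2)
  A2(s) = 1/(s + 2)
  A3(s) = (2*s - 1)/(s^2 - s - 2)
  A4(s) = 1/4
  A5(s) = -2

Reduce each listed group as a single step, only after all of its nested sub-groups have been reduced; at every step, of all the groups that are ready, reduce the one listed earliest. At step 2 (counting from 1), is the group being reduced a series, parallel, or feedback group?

Reducing step by step:

1. multiply A2, A3, A4 (series)
2. combine (A2*A3*A4), A5 in parallel
3. close the feedback loop around A1, ((A2*A3*A4)+A5)
So the answer for step 2 is parallel.

Answer: parallel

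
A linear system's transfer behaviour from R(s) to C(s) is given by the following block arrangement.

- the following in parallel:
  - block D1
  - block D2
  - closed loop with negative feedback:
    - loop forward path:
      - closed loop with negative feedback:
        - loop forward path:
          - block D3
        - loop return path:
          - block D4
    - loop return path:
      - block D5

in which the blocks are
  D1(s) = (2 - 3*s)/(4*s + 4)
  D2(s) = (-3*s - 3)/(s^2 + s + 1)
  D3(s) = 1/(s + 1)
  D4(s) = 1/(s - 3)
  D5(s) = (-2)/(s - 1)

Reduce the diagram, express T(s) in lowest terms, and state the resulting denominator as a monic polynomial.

The answer is s^6 - s^5 - 6*s^4 - s^3 + 9*s^2 + 14*s + 8.

Reasoning:
Step 1: feedback reduction of D3, D4 -> (s - 3)/(s^2 - 2*s - 2)
Step 2: close the feedback loop around [D3/(1+D3*D4)], D5 -> (s^2 - 4*s + 3)/(s^3 - 3*s^2 - 2*s + 8)
Step 3: sum the parallel branches D1, D2, [[D3/(1+D3*D4)]/(1+[D3/(1+D3*D4)]*D5)] -> (-3*s^6 + 12*s^4 + 55*s^3 - 28*s^2 - 172*s - 68)/(4*s^6 - 4*s^5 - 24*s^4 - 4*s^3 + 36*s^2 + 56*s + 32)
That last expression is T(s), already simplified. Scaling its denominator by 1/4 (the reciprocal of the leading coefficient) yields the monic denominator.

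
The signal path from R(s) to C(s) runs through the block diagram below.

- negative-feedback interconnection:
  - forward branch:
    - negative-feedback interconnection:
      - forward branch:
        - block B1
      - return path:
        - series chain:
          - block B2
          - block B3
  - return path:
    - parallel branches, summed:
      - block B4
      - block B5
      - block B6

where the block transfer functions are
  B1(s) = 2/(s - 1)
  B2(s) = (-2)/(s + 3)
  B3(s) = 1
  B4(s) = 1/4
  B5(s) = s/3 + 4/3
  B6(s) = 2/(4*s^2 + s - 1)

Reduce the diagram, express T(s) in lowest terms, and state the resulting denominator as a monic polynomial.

Step 1. cascade B2, B3 gives (-2)/(s + 3)
Step 2. feedback reduction of B1, (B2*B3) gives (2*s + 6)/(s^2 + 2*s - 7)
Step 3. parallel reduction of B4, B5, B6 gives (16*s^3 + 80*s^2 + 15*s + 5)/(48*s^2 + 12*s - 12)
Step 4. close the feedback loop around [B1/(1+B1*(B2*B3))], (B4+B5+B6) gives (48*s^3 + 156*s^2 + 24*s - 36)/(40*s^4 + 182*s^3 + 93*s^2 - 4*s + 57)
No further cancellation is possible in the step-4 result, so that is T(s). Its denominator becomes monic after dividing by the leading coefficient 40.

Answer: s^4 + 91*s^3/20 + 93*s^2/40 - s/10 + 57/40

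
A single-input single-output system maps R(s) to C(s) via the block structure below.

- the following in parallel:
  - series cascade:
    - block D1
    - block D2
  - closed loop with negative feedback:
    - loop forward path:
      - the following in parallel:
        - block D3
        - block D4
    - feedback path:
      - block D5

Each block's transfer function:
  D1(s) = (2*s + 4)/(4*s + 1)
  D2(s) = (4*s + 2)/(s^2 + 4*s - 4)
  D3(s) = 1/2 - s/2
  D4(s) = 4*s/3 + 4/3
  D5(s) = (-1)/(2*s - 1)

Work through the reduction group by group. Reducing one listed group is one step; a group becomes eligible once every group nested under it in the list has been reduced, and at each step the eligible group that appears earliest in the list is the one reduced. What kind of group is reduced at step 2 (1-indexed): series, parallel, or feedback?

The answer is parallel.

Reasoning:
[1] series reduction of D1, D2
[2] add D3, D4 (parallel)
[3] apply the feedback formula to (D3+D4), D5
[4] reduce the parallel group (D1*D2), [(D3+D4)/(1+(D3+D4)*D5)]
Step 2 collapses a parallel group.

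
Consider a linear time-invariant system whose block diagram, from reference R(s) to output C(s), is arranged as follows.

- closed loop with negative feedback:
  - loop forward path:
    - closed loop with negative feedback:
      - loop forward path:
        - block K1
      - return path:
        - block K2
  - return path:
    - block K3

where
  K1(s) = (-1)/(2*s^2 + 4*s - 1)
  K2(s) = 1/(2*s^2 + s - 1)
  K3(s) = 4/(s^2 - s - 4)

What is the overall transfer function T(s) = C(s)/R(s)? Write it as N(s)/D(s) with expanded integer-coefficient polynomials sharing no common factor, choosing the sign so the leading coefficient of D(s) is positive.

[1] close the feedback loop around K1, K2; result (-2*s^2 - s + 1)/(4*s^4 + 10*s^3 - 5*s)
[2] apply the feedback formula to [K1/(1+K1*K2)], K3 - this is the overall T(s), already in the required normalized form

Final answer: (-2*s^4 + s^3 + 10*s^2 + 3*s - 4)/(4*s^6 + 6*s^5 - 26*s^4 - 45*s^3 - 3*s^2 + 16*s + 4)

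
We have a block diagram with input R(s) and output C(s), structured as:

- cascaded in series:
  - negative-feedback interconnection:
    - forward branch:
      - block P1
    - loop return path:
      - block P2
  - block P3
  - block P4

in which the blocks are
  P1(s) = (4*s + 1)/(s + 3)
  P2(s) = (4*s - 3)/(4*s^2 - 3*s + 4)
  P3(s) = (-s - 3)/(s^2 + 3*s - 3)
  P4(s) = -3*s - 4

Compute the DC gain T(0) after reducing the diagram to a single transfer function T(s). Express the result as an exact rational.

1. collapse the loop (P1 forward, P2 return) gives (16*s^3 - 8*s^2 + 13*s + 4)/(4*s^3 + 25*s^2 - 13*s + 9)
2. multiply [P1/(1+P1*P2)], P3, P4 (series) gives (48*s^5 + 184*s^4 + 127*s^3 + 85*s^2 + 208*s + 48)/(4*s^5 + 37*s^4 + 50*s^3 - 105*s^2 + 66*s - 27)
The step-2 result is T(s). Setting s = 0: T(0) = 48/(-27) = -16/9.

Therefore the answer is -16/9.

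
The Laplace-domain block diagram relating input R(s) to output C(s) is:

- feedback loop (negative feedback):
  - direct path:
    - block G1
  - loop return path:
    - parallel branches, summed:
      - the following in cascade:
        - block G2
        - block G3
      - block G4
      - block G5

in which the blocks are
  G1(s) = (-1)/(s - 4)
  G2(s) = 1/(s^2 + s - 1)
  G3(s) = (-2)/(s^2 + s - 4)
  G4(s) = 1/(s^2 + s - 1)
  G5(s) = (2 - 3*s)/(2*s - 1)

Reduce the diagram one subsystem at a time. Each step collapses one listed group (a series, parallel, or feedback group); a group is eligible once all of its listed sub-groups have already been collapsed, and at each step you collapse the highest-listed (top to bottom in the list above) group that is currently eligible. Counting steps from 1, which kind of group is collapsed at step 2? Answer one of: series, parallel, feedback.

Step 1: multiply G2, G3 (series)
Step 2: sum the parallel branches (G2*G3), G4, G5
Step 3: collapse the loop (G1 forward, ((G2*G3)+G4+G5) return)
Step 2 collapses a parallel group.

Answer: parallel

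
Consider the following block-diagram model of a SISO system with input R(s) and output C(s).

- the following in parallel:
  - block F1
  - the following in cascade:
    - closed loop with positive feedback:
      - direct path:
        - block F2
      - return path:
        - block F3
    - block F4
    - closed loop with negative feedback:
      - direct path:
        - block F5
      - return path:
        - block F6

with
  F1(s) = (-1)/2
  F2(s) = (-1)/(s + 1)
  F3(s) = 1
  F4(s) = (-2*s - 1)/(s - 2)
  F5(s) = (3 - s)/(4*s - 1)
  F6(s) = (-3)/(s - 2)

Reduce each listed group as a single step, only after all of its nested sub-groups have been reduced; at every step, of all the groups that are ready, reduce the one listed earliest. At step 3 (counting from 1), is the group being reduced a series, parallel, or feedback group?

The answer is series.

Reasoning:
Step 1: close the feedback loop around F2, F3
Step 2: reduce the feedback loop with forward F5 and return F6
Step 3: multiply [F2/(1-F2*F3)], F4, [F5/(1+F5*F6)] (series)
Step 4: reduce the parallel group F1, ([F2/(1-F2*F3)]*F4*[F5/(1+F5*F6)])
The group at step 3 is a series group.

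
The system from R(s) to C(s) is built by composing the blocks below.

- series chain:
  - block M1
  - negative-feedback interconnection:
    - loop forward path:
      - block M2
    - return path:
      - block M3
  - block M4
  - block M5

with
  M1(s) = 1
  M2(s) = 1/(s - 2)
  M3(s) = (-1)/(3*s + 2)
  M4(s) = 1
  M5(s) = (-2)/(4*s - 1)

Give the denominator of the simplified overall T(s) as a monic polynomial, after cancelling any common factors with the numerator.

Answer: s^3 - 19*s^2/12 - 4*s/3 + 5/12

Working:
Step 1. reduce the feedback loop with forward M2 and return M3 = (3*s + 2)/(3*s^2 - 4*s - 5)
Step 2. reduce the series chain M1, [M2/(1+M2*M3)], M4, M5 = (-6*s - 4)/(12*s^3 - 19*s^2 - 16*s + 5)
T(s) is the step-2 result (common factors already cancelled). Leading coefficient of the denominator: 12. Divide through by 12 for the monic polynomial.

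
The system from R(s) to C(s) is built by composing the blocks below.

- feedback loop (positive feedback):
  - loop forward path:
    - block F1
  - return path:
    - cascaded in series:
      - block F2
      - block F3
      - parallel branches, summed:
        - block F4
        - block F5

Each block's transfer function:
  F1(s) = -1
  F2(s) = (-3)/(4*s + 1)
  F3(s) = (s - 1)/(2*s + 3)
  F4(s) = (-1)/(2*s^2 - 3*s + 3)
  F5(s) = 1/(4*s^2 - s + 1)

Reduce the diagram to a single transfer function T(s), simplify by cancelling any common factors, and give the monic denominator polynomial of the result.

(1) reduce the parallel group F4, F5, giving (-2*s^2 - 2*s + 2)/(8*s^4 - 14*s^3 + 17*s^2 - 6*s + 3)
(2) series reduction of F2, F3, (F4+F5), giving (6*s^3 - 12*s + 6)/(64*s^6 - 36*s^4 + 148*s^3 - 9*s^2 + 24*s + 9)
(3) reduce the feedback loop with forward F1 and return (F2*F3*(F4+F5)), giving (-64*s^6 + 36*s^4 - 148*s^3 + 9*s^2 - 24*s - 9)/(64*s^6 - 36*s^4 + 154*s^3 - 9*s^2 + 12*s + 15)
T(s) is the step-3 result (common factors already cancelled). Leading coefficient of the denominator: 64. Divide through by 64 for the monic polynomial.

Answer: s^6 - 9*s^4/16 + 77*s^3/32 - 9*s^2/64 + 3*s/16 + 15/64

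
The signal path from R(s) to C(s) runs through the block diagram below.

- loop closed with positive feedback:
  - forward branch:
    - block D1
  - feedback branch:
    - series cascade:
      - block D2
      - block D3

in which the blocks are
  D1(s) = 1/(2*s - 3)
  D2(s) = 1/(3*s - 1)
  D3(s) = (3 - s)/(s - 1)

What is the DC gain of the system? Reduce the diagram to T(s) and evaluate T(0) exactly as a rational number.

First reduce the diagram to T(s).

[1] reduce the series chain D2, D3, giving (3 - s)/(3*s^2 - 4*s + 1)
[2] close the feedback loop around D1, (D2*D3), giving (3*s^2 - 4*s + 1)/(6*s^3 - 17*s^2 + 15*s - 6)
DC gain: substitute s = 0 into T(s) from step 2: T(0) = 1/(-6) = -1/6.

Answer: -1/6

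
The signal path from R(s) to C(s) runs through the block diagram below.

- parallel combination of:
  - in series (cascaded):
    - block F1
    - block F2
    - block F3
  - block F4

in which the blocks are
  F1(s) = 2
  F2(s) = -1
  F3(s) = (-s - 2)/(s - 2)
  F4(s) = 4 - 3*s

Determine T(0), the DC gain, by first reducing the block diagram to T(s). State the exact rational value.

First reduce the diagram to T(s).

[1] combine F1, F2, F3 in series -> (2*s + 4)/(s - 2)
[2] combine (F1*F2*F3), F4 in parallel -> (-3*s^2 + 12*s - 4)/(s - 2)
Evaluating the step-2 result (the overall T(s)) at s = 0 gives T(0) = -4/(-2) = 2.

Answer: 2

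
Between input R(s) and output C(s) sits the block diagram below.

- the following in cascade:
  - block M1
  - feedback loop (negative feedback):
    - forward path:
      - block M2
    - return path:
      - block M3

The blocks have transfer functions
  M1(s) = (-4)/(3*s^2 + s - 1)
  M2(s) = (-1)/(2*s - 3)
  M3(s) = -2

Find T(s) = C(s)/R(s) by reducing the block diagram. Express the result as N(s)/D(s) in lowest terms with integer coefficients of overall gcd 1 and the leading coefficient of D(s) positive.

Answer: 4/(6*s^3 - s^2 - 3*s + 1)

Working:
1. feedback reduction of M2, M3 = (-1)/(2*s - 1)
2. multiply M1, [M2/(1+M2*M3)] (series), giving the overall T(s)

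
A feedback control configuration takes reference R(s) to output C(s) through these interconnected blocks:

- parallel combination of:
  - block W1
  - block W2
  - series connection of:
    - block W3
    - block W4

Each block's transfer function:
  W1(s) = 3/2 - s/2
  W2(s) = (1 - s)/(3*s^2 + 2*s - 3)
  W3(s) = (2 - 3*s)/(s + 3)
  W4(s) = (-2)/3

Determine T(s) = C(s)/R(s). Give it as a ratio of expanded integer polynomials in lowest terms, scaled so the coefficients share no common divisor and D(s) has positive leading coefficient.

Step 1 - multiply W3, W4 (series) = (6*s - 4)/(3*s + 9)
Step 2 - parallel reduction of W1, W2, (W3*W4); the result is T(s) itself (integer coefficients, no common factor, positive leading denominator coefficient)

Hence the answer: (-9*s^4 + 30*s^3 + 84*s^2 - 10*s - 39)/(18*s^3 + 66*s^2 + 18*s - 54)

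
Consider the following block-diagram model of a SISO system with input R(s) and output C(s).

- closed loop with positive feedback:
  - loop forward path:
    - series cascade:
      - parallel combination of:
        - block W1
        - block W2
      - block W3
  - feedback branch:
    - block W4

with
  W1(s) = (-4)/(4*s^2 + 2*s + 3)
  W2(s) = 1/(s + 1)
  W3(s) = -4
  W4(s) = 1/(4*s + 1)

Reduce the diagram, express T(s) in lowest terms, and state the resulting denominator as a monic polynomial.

First reduce the diagram to T(s).

[1] add W1, W2 (parallel) gives (4*s^2 - 2*s - 1)/(4*s^3 + 6*s^2 + 5*s + 3)
[2] multiply (W1+W2), W3 (series) gives (-16*s^2 + 8*s + 4)/(4*s^3 + 6*s^2 + 5*s + 3)
[3] close the feedback loop around ((W1+W2)*W3), W4 gives (-64*s^3 + 16*s^2 + 24*s + 4)/(16*s^4 + 28*s^3 + 42*s^2 + 9*s - 1)
No further cancellation is possible in the step-3 result, so that is T(s). Its denominator becomes monic after dividing by the leading coefficient 16.

Answer: s^4 + 7*s^3/4 + 21*s^2/8 + 9*s/16 - 1/16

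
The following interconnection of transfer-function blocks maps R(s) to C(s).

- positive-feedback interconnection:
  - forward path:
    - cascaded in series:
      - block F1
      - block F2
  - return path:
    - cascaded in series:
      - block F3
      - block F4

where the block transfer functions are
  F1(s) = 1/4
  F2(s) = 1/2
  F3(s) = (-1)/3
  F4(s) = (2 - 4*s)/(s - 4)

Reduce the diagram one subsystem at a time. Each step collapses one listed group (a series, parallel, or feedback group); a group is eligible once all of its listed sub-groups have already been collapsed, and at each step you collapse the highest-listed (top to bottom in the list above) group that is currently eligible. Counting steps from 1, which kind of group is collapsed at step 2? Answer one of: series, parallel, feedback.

Step 1 - series reduction of F1, F2
Step 2 - series reduction of F3, F4
Step 3 - collapse the loop ((F1*F2) forward, (F3*F4) return)
The group at step 2 is a series group.

Therefore the answer is series.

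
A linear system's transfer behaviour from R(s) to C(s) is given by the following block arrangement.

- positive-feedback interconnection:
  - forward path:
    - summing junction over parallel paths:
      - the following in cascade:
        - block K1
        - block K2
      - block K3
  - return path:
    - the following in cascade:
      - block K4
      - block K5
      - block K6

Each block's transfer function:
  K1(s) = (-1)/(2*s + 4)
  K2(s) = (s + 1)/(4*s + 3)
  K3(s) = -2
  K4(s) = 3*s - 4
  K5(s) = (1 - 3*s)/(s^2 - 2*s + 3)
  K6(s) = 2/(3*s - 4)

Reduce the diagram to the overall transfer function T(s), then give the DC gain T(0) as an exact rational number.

Step 1: multiply K1, K2 (series) gives (-s - 1)/(8*s^2 + 22*s + 12)
Step 2: add (K1*K2), K3 (parallel) gives (-16*s^2 - 45*s - 25)/(8*s^2 + 22*s + 12)
Step 3: series reduction of K4, K5, K6 gives (2 - 6*s)/(s^2 - 2*s + 3)
Step 4: apply the feedback formula to ((K1*K2)+K3), (K4*K5*K6) gives (-16*s^4 - 13*s^3 + 17*s^2 - 85*s - 75)/(8*s^4 - 90*s^3 - 246*s^2 - 18*s + 86)
That last expression is T(s); at s = 0 only the constant terms survive, so T(0) = -75/86.

Answer: -75/86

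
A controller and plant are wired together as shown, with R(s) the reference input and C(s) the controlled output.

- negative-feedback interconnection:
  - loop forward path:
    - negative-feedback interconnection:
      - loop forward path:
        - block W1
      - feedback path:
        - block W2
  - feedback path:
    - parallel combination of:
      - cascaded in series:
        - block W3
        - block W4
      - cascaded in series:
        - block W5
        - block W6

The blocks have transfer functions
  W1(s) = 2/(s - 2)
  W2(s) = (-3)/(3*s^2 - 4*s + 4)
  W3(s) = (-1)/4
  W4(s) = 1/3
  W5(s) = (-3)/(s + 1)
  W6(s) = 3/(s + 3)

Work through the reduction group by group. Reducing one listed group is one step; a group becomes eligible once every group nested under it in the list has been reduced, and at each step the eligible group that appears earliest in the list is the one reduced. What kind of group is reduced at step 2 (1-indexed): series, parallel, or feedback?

(1) apply the feedback formula to W1, W2
(2) series reduction of W3, W4
(3) cascade W5, W6
(4) parallel reduction of (W3*W4), (W5*W6)
(5) close the feedback loop around [W1/(1+W1*W2)], ((W3*W4)+(W5*W6))
Step 2 collapses a series group.

Final answer: series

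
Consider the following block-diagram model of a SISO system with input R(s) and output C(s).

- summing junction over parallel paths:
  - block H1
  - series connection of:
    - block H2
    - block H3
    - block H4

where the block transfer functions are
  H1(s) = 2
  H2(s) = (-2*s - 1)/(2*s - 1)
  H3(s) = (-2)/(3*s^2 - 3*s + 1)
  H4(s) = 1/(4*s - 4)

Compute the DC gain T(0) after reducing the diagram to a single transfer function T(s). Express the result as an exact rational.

1. combine H2, H3, H4 in series -> (2*s + 1)/(12*s^4 - 30*s^3 + 28*s^2 - 12*s + 2)
2. add H1, (H2*H3*H4) (parallel) -> (24*s^4 - 60*s^3 + 56*s^2 - 22*s + 5)/(12*s^4 - 30*s^3 + 28*s^2 - 12*s + 2)
Step 2 gives the overall T(s). Then T(0) = 5/2.

Hence the answer: 5/2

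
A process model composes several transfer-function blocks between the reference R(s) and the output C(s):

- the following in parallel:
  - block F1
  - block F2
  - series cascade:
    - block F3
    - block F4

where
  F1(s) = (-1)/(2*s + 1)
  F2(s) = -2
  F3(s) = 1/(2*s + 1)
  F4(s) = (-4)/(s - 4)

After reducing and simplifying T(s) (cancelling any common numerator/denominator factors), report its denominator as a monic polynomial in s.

Step 1. series reduction of F3, F4; result (-4)/(2*s^2 - 7*s - 4)
Step 2. sum the parallel branches F1, F2, (F3*F4); result (-4*s^2 + 13*s + 8)/(2*s^2 - 7*s - 4)
No further cancellation is possible in the step-2 result, so that is T(s). Its denominator becomes monic after dividing by the leading coefficient 2.

Final answer: s^2 - 7*s/2 - 2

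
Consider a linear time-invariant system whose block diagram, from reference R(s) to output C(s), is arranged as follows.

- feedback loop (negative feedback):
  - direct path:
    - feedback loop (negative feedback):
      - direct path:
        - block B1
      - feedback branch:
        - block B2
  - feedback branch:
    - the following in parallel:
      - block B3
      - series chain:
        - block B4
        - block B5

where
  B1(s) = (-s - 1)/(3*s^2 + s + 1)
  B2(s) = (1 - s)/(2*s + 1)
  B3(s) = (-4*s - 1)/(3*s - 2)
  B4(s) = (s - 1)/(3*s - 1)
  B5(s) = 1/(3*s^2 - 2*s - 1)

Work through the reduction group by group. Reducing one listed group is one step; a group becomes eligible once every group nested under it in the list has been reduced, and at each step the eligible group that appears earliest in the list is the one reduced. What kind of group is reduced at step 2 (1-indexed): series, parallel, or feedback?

Step 1: close the feedback loop around B1, B2
Step 2: series reduction of B4, B5
Step 3: add B3, (B4*B5) (parallel)
Step 4: apply the feedback formula to [B1/(1+B1*B2)], (B3+(B4*B5))
At step 2 the group reduced is series.

Answer: series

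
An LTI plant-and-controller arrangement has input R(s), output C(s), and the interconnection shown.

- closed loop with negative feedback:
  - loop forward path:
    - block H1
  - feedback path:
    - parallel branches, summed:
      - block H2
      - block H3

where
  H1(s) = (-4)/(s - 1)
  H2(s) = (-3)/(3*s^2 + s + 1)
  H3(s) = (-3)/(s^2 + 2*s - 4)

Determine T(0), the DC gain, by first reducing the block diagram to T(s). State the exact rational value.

(1) sum the parallel branches H2, H3, giving (-12*s^2 - 9*s + 9)/(3*s^4 + 7*s^3 - 9*s^2 - 2*s - 4)
(2) reduce the feedback loop with forward H1 and return (H2+H3), giving (-12*s^4 - 28*s^3 + 36*s^2 + 8*s + 16)/(3*s^5 + 4*s^4 - 16*s^3 + 55*s^2 + 34*s - 32)
That last expression is T(s); at s = 0 only the constant terms survive, so T(0) = 16/(-32) = -1/2.

Final answer: -1/2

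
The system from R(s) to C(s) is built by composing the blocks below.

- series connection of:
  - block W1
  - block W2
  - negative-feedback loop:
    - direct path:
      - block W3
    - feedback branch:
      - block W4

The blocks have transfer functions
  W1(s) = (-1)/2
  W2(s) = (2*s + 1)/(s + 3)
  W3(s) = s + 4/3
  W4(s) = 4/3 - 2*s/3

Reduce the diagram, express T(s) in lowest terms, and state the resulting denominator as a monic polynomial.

Step 1: feedback reduction of W3, W4: (-9*s - 12)/(6*s^2 - 4*s - 25)
Step 2: reduce the series chain W1, W2, [W3/(1+W3*W4)]: (18*s^2 + 33*s + 12)/(12*s^3 + 28*s^2 - 74*s - 150)
The result of step 2 is T(s) in lowest terms. Its denominator has leading coefficient 12; dividing the denominator through by 12 makes it monic.

Final answer: s^3 + 7*s^2/3 - 37*s/6 - 25/2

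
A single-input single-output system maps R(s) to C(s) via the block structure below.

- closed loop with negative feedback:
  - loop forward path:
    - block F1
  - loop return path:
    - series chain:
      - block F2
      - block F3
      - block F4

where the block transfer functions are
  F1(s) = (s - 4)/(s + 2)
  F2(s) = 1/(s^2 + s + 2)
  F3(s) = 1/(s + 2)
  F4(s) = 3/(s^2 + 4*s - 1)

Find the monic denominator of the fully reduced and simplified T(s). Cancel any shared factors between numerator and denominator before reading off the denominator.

The answer is s^6 + 9*s^5 + 29*s^4 + 47*s^3 + 46*s^2 + 23*s - 20.

Reasoning:
Step 1. combine F2, F3, F4 in series: 3/(s^5 + 7*s^4 + 15*s^3 + 17*s^2 + 12*s - 4)
Step 2. apply the feedback formula to F1, (F2*F3*F4): (s^6 + 3*s^5 - 13*s^4 - 43*s^3 - 56*s^2 - 52*s + 16)/(s^6 + 9*s^5 + 29*s^4 + 47*s^3 + 46*s^2 + 23*s - 20)
The result of step 2 is T(s) in lowest terms. Its denominator already has leading coefficient 1, so it is monic as it stands.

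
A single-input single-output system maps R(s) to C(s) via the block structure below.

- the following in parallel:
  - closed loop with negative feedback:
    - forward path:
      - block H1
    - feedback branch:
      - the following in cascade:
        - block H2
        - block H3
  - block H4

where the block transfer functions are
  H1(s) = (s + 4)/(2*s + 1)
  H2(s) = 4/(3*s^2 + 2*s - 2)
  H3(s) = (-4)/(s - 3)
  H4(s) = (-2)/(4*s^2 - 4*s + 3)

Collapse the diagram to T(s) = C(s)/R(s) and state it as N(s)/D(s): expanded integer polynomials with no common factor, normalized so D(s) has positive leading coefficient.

First reduce the diagram to T(s).

Step 1. multiply H2, H3 (series); result (-16)/(3*s^3 - 7*s^2 - 8*s + 6)
Step 2. feedback reduction of H1, (H2*H3); result (3*s^4 + 5*s^3 - 36*s^2 - 26*s + 24)/(6*s^4 - 11*s^3 - 23*s^2 - 12*s - 58)
Step 3. reduce the parallel group [H1/(1+H1*(H2*H3))], H4, giving the overall T(s)

Answer: (12*s^6 + 8*s^5 - 167*s^4 + 77*s^3 + 138*s^2 - 150*s + 188)/(24*s^6 - 68*s^5 - 30*s^4 + 11*s^3 - 253*s^2 + 196*s - 174)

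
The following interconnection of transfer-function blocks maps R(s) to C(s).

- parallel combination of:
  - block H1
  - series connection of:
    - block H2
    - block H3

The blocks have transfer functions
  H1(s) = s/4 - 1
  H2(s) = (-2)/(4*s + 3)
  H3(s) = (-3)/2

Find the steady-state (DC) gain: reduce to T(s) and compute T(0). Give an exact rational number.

Step 1. cascade H2, H3; result 3/(4*s + 3)
Step 2. add H1, (H2*H3) (parallel); result (4*s^2 - 13*s)/(16*s + 12)
Evaluating the step-2 result (the overall T(s)) at s = 0 gives T(0) = 0/12 = 0.

Final answer: 0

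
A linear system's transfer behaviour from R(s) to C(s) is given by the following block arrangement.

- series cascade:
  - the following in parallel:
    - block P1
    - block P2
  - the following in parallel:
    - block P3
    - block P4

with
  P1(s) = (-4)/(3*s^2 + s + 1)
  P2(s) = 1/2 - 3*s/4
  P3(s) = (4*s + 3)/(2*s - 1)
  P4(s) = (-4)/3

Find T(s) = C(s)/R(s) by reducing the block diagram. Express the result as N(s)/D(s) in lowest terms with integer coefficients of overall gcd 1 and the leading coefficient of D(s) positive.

Answer: (-36*s^4 - 105*s^3 + 35*s^2 - 69*s - 182)/(72*s^3 - 12*s^2 + 12*s - 12)

Working:
1. combine P1, P2 in parallel: (-9*s^3 + 3*s^2 - s - 14)/(12*s^2 + 4*s + 4)
2. reduce the parallel group P3, P4: (4*s + 13)/(6*s - 3)
3. multiply (P1+P2), (P3+P4) (series): this yields T(s), and no further normalization is needed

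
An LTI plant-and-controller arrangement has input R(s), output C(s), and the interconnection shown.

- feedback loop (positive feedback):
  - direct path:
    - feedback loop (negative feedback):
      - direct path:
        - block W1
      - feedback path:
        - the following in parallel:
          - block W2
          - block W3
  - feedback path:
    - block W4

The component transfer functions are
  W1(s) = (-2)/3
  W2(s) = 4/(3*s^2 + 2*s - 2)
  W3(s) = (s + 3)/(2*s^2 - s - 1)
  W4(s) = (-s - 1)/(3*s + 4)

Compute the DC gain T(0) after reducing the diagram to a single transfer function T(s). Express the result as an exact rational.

Step 1. parallel reduction of W2, W3 gives (3*s^3 + 19*s^2 - 10)/(6*s^4 + s^3 - 9*s^2 + 2)
Step 2. close the feedback loop around W1, (W2+W3) gives (-12*s^4 - 2*s^3 + 18*s^2 - 4)/(18*s^4 - 3*s^3 - 65*s^2 + 26)
Step 3. collapse the loop ([W1/(1+W1*(W2+W3))] forward, W4 return) gives (-36*s^5 - 54*s^4 + 46*s^3 + 72*s^2 - 12*s - 16)/(42*s^5 + 49*s^4 - 191*s^3 - 242*s^2 + 74*s + 100)
Step 3 gives the overall T(s). Then T(0) = -16/100 = -4/25.

Final answer: -4/25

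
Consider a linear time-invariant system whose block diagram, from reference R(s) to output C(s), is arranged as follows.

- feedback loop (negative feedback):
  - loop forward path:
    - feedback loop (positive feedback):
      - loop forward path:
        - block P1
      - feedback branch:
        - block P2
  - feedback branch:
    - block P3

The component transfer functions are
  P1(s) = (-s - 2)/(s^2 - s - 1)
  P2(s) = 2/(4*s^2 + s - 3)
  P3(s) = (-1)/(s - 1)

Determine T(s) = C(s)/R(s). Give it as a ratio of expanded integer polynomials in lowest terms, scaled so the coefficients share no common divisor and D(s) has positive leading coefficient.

Step 1. feedback reduction of P1, P2 gives (-4*s^3 - 9*s^2 + s + 6)/(4*s^4 - 3*s^3 - 8*s^2 + 4*s + 7)
Step 2. reduce the feedback loop with forward [P1/(1-P1*P2)] and return P3: this yields T(s), and no further normalization is needed

Final answer: (-4*s^4 - 5*s^3 + 10*s^2 + 5*s - 6)/(4*s^5 - 7*s^4 - s^3 + 21*s^2 + 2*s - 13)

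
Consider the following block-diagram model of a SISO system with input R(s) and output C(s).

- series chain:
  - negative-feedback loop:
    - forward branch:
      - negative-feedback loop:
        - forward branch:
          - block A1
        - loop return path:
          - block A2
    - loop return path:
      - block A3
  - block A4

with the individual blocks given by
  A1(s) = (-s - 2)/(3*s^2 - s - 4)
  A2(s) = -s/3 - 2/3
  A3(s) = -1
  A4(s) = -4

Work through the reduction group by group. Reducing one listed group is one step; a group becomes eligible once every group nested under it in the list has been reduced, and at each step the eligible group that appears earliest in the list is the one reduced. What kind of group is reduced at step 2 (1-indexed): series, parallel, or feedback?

Step 1 - apply the feedback formula to A1, A2
Step 2 - feedback reduction of [A1/(1+A1*A2)], A3
Step 3 - reduce the series chain [[A1/(1+A1*A2)]/(1+[A1/(1+A1*A2)]*A3)], A4
At step 2 the group reduced is feedback.

Answer: feedback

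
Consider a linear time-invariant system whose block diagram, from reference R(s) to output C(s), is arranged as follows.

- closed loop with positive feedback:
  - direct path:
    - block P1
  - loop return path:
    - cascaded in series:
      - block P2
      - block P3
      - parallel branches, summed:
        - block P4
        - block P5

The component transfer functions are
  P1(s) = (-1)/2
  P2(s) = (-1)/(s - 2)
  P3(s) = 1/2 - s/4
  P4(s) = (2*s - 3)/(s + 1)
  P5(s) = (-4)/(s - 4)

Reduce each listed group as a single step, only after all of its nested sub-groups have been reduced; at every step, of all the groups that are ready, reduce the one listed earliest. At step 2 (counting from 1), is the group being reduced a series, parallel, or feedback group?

Reducing step by step:

1. combine P4, P5 in parallel
2. multiply P2, P3, (P4+P5) (series)
3. reduce the feedback loop with forward P1 and return (P2*P3*(P4+P5))
At step 2 the group reduced is series.

Answer: series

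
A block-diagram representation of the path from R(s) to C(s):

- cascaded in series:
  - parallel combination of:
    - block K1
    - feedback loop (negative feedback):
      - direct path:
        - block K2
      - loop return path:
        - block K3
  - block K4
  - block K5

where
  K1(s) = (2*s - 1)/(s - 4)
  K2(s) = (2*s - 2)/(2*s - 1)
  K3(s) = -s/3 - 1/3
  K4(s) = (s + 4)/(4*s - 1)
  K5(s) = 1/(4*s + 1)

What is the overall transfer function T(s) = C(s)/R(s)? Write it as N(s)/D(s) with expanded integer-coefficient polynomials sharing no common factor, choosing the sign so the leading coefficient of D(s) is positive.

Answer: (4*s^4 - 4*s^3 - 42*s^2 + 127*s - 100)/(32*s^5 - 224*s^4 + 398*s^3 - 50*s^2 - 25*s + 4)

Working:
Step 1 - collapse the loop (K2 forward, K3 return) -> (6 - 6*s)/(2*s^2 - 6*s + 1)
Step 2 - parallel reduction of K1, [K2/(1+K2*K3)] -> (4*s^3 - 20*s^2 + 38*s - 25)/(2*s^3 - 14*s^2 + 25*s - 4)
Step 3 - cascade (K1+[K2/(1+K2*K3)]), K4, K5, giving the overall T(s)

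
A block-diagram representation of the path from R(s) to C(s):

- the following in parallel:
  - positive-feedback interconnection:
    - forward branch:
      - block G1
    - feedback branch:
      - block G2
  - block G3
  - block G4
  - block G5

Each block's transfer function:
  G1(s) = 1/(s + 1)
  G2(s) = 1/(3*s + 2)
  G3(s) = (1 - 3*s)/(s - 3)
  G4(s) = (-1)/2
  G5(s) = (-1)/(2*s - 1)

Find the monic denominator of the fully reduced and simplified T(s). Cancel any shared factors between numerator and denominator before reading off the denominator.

[1] feedback reduction of G1, G2: (3*s + 2)/(3*s^2 + 5*s + 1)
[2] reduce the parallel group [G1/(1-G1*G2)], G3, G4, G5: (-42*s^4 - 13*s^3 + 30*s^2 + 10*s + 13)/(12*s^4 - 22*s^3 - 48*s^2 + 16*s + 6)
No further cancellation is possible in the step-2 result, so that is T(s). Its denominator becomes monic after dividing by the leading coefficient 12.

Therefore the answer is s^4 - 11*s^3/6 - 4*s^2 + 4*s/3 + 1/2.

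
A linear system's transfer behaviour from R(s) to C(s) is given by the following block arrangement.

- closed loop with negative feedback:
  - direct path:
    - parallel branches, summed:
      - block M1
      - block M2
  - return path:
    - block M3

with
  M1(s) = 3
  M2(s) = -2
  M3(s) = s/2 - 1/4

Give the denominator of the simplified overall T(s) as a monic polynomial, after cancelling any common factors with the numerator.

First reduce the diagram to T(s).

Step 1. sum the parallel branches M1, M2 gives 1
Step 2. close the feedback loop around (M1+M2), M3 gives 4/(2*s + 3)
The result of step 2 is T(s) in lowest terms. Its denominator has leading coefficient 2; dividing the denominator through by 2 makes it monic.

Answer: s + 3/2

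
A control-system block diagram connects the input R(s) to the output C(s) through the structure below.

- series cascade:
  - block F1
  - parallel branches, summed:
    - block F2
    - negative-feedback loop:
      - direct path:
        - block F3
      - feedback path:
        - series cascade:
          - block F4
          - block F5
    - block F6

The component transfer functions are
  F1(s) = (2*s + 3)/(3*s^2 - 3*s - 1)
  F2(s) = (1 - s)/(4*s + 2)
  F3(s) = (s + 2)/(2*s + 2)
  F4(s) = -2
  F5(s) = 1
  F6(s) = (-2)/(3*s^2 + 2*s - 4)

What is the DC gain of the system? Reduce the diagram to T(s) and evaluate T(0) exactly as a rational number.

(1) multiply F4, F5 (series) = -2
(2) feedback reduction of F3, (F4*F5) = -s/2 - 1
(3) reduce the parallel group F2, [F3/(1+F3*(F4*F5))], F6 = (-6*s^4 - 22*s^3 - 7*s^2 + 14*s)/(12*s^3 + 14*s^2 - 12*s - 8)
(4) reduce the series chain F1, (F2+[F3/(1+F3*(F4*F5))]+F6) = (-12*s^5 - 62*s^4 - 80*s^3 + 7*s^2 + 42*s)/(36*s^5 + 6*s^4 - 90*s^3 - 2*s^2 + 36*s + 8)
DC gain: substitute s = 0 into T(s) from step 4: T(0) = 0/8 = 0.

Answer: 0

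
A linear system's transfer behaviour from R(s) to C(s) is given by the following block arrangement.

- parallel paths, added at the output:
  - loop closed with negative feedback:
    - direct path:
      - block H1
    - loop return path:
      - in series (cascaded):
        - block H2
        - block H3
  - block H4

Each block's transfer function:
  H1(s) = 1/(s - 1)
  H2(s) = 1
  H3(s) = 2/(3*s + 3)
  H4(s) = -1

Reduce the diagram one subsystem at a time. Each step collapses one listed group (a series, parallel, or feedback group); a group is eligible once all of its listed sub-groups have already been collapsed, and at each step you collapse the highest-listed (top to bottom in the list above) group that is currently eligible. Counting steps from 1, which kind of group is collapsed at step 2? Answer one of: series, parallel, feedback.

(1) cascade H2, H3
(2) collapse the loop (H1 forward, (H2*H3) return)
(3) sum the parallel branches [H1/(1+H1*(H2*H3))], H4
Step 2 collapses a feedback group.

Hence the answer: feedback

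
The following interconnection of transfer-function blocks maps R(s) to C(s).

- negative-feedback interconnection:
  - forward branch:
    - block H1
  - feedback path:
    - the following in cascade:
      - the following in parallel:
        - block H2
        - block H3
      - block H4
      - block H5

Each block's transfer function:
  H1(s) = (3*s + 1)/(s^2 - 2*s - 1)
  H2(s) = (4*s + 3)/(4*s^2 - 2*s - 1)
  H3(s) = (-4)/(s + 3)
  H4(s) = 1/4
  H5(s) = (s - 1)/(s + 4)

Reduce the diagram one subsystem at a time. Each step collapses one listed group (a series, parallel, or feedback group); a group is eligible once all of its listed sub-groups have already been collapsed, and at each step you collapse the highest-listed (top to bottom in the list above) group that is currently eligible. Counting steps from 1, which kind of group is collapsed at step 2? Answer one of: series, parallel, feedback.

Step 1 - reduce the parallel group H2, H3
Step 2 - series reduction of (H2+H3), H4, H5
Step 3 - close the feedback loop around H1, ((H2+H3)*H4*H5)
So the answer for step 2 is series.

Therefore the answer is series.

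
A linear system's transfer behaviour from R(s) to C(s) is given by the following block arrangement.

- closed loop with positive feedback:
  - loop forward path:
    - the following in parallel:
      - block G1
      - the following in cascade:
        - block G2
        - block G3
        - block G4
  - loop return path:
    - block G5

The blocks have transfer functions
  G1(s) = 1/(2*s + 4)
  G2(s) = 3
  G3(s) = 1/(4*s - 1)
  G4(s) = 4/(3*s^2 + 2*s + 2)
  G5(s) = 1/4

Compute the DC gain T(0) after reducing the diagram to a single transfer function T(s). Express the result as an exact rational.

(1) series reduction of G2, G3, G4: 12/(12*s^3 + 5*s^2 + 6*s - 2)
(2) reduce the parallel group G1, (G2*G3*G4): (12*s^3 + 5*s^2 + 30*s + 46)/(24*s^4 + 58*s^3 + 32*s^2 + 20*s - 8)
(3) apply the feedback formula to (G1+(G2*G3*G4)), G5: (48*s^3 + 20*s^2 + 120*s + 184)/(96*s^4 + 220*s^3 + 123*s^2 + 50*s - 78)
That last expression is T(s); at s = 0 only the constant terms survive, so T(0) = 184/(-78) = -92/39.

Answer: -92/39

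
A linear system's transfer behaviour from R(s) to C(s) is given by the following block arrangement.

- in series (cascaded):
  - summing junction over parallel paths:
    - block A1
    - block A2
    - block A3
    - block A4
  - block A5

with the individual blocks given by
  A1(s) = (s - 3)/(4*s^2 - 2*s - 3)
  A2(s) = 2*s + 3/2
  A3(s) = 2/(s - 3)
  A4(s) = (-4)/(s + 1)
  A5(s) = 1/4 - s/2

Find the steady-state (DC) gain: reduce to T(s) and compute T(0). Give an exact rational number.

The answer is -13/24.

Reasoning:
Step 1 - reduce the parallel group A1, A2, A3, A4 gives (16*s^5 - 28*s^4 - 88*s^3 + 125*s^2 + 34*s - 39)/(8*s^4 - 20*s^3 - 22*s^2 + 24*s + 18)
Step 2 - cascade (A1+A2+A3+A4), A5 gives (-32*s^6 + 72*s^5 + 148*s^4 - 338*s^3 + 57*s^2 + 112*s - 39)/(32*s^4 - 80*s^3 - 88*s^2 + 96*s + 72)
DC gain: substitute s = 0 into T(s) from step 2: T(0) = -39/72 = -13/24.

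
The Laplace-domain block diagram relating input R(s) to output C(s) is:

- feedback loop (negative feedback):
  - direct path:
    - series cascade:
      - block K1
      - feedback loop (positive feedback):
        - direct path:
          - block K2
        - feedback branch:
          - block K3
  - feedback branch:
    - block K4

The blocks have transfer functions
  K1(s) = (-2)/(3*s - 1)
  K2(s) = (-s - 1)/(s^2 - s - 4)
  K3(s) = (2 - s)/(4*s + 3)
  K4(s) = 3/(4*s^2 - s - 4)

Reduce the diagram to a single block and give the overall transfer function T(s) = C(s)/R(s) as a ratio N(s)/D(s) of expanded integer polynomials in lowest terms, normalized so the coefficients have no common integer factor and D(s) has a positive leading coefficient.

Step 1: apply the feedback formula to K2, K3 -> (-4*s^2 - 7*s - 3)/(4*s^3 - 2*s^2 - 18*s - 10)
Step 2: multiply K1, [K2/(1-K2*K3)] (series) -> (4*s^2 + 7*s + 3)/(6*s^4 - 5*s^3 - 26*s^2 - 6*s + 5)
Step 3: collapse the loop ((K1*[K2/(1-K2*K3)]) forward, K4 return), giving the overall T(s)

Answer: (16*s^4 + 24*s^3 - 11*s^2 - 31*s - 12)/(24*s^6 - 26*s^5 - 123*s^4 + 22*s^3 + 142*s^2 + 40*s - 11)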